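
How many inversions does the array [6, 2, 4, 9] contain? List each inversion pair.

Finding inversions in [6, 2, 4, 9]:

(0, 1): arr[0]=6 > arr[1]=2
(0, 2): arr[0]=6 > arr[2]=4

Total inversions: 2

The array has 2 inversion(s): (0,1), (0,2). Each pair (i,j) satisfies i < j and arr[i] > arr[j].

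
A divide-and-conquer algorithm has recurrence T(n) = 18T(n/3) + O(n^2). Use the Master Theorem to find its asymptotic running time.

Master Theorem for T(n) = 18T(n/3) + O(n^2):

a = 18, b = 3, c = 2
log_b(a) = log_3(18) = 2.6309

Case 1: c = 2 < log_3(18) = 2.6309
T(n) = O(n^(log_3 18))

For T(n) = 18T(n/3) + O(n^2): log_3(18) = 2.6309. This is Case 1 of the Master Theorem (c < log_b(a), work dominated by leaves), giving O(n^(log_3 18)).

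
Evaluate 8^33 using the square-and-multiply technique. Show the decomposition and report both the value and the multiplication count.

Computing 8^33 by squaring (build up from 8^1; each line after the first costs one multiplication):

8^1 = 8
8^2 = (8^1)^2 = 8^2 = 64
8^4 = (8^2)^2 = 64^2 = 4096
8^8 = (8^4)^2 = 4096^2 = 16777216
8^16 = (8^8)^2 = 16777216^2 = 281474976710656
8^32 = (8^16)^2 = 281474976710656^2 = 79228162514264337593543950336
8^33 = 8 * 8^32 = 8 * 79228162514264337593543950336 = 633825300114114700748351602688

Result: 633825300114114700748351602688
Multiplications needed: 6 (6 lines after 8^1)

8^33 = 633825300114114700748351602688. Using exponentiation by squaring, this requires 6 multiplications. The key idea: if the exponent is even, square the half-power; if odd, multiply by the base once.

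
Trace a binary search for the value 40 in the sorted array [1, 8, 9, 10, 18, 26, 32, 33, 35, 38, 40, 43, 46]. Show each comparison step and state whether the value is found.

Binary search for 40 in [1, 8, 9, 10, 18, 26, 32, 33, 35, 38, 40, 43, 46]:

lo=0, hi=12, mid=6, arr[mid]=32 -> 32 < 40, search right half
lo=7, hi=12, mid=9, arr[mid]=38 -> 38 < 40, search right half
lo=10, hi=12, mid=11, arr[mid]=43 -> 43 > 40, search left half
lo=10, hi=10, mid=10, arr[mid]=40 -> Found target at index 10!

Binary search finds 40 at index 10 after 4 comparisons. The search repeatedly halves the search space by comparing with the middle element.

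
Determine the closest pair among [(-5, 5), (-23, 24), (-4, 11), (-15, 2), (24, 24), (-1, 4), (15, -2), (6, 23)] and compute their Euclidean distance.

Computing all pairwise distances among 8 points:

d((-5, 5), (-23, 24)) = 26.1725
d((-5, 5), (-4, 11)) = 6.0828
d((-5, 5), (-15, 2)) = 10.4403
d((-5, 5), (24, 24)) = 34.6699
d((-5, 5), (-1, 4)) = 4.1231 <-- minimum
d((-5, 5), (15, -2)) = 21.1896
d((-5, 5), (6, 23)) = 21.095
d((-23, 24), (-4, 11)) = 23.0217
d((-23, 24), (-15, 2)) = 23.4094
d((-23, 24), (24, 24)) = 47.0
d((-23, 24), (-1, 4)) = 29.7321
d((-23, 24), (15, -2)) = 46.0435
d((-23, 24), (6, 23)) = 29.0172
d((-4, 11), (-15, 2)) = 14.2127
d((-4, 11), (24, 24)) = 30.8707
d((-4, 11), (-1, 4)) = 7.6158
d((-4, 11), (15, -2)) = 23.0217
d((-4, 11), (6, 23)) = 15.6205
d((-15, 2), (24, 24)) = 44.7772
d((-15, 2), (-1, 4)) = 14.1421
d((-15, 2), (15, -2)) = 30.2655
d((-15, 2), (6, 23)) = 29.6985
d((24, 24), (-1, 4)) = 32.0156
d((24, 24), (15, -2)) = 27.5136
d((24, 24), (6, 23)) = 18.0278
d((-1, 4), (15, -2)) = 17.088
d((-1, 4), (6, 23)) = 20.2485
d((15, -2), (6, 23)) = 26.5707

Closest pair: (-5, 5) and (-1, 4) with distance 4.1231

The closest pair is (-5, 5) and (-1, 4) with Euclidean distance 4.1231. For 8 points, brute-force pairwise comparison is shown above. For large n, the divide-and-conquer algorithm (sort by x, recurse on halves, check the dividing strip) achieves O(n log n).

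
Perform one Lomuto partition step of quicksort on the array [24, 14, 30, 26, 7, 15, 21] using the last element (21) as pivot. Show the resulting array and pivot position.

Lomuto partition with pivot = 21:

Initial array: [24, 14, 30, 26, 7, 15, 21]

arr[0]=24 > 21: no swap
arr[1]=14 <= 21: swap with position 0, array becomes [14, 24, 30, 26, 7, 15, 21]
arr[2]=30 > 21: no swap
arr[3]=26 > 21: no swap
arr[4]=7 <= 21: swap with position 1, array becomes [14, 7, 30, 26, 24, 15, 21]
arr[5]=15 <= 21: swap with position 2, array becomes [14, 7, 15, 26, 24, 30, 21]

Place pivot at position 3: [14, 7, 15, 21, 24, 30, 26]
Pivot position: 3

After partitioning with pivot 21, the array becomes [14, 7, 15, 21, 24, 30, 26]. The pivot is placed at index 3. All elements to the left of the pivot are <= 21, and all elements to the right are > 21.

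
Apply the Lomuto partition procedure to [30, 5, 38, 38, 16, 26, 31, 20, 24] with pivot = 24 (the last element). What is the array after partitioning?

Lomuto partition with pivot = 24:

Initial array: [30, 5, 38, 38, 16, 26, 31, 20, 24]

arr[0]=30 > 24: no swap
arr[1]=5 <= 24: swap with position 0, array becomes [5, 30, 38, 38, 16, 26, 31, 20, 24]
arr[2]=38 > 24: no swap
arr[3]=38 > 24: no swap
arr[4]=16 <= 24: swap with position 1, array becomes [5, 16, 38, 38, 30, 26, 31, 20, 24]
arr[5]=26 > 24: no swap
arr[6]=31 > 24: no swap
arr[7]=20 <= 24: swap with position 2, array becomes [5, 16, 20, 38, 30, 26, 31, 38, 24]

Place pivot at position 3: [5, 16, 20, 24, 30, 26, 31, 38, 38]
Pivot position: 3

After partitioning with pivot 24, the array becomes [5, 16, 20, 24, 30, 26, 31, 38, 38]. The pivot is placed at index 3. All elements to the left of the pivot are <= 24, and all elements to the right are > 24.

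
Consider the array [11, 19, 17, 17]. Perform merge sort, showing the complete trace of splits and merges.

Merge sort trace:

Split: [11, 19, 17, 17] -> [11, 19] and [17, 17]
  Split: [11, 19] -> [11] and [19]
  Merge: [11] + [19] -> [11, 19]
  Split: [17, 17] -> [17] and [17]
  Merge: [17] + [17] -> [17, 17]
Merge: [11, 19] + [17, 17] -> [11, 17, 17, 19]

Final sorted array: [11, 17, 17, 19]

The merge sort proceeds by recursively splitting the array and merging sorted halves.
After all merges, the sorted array is [11, 17, 17, 19].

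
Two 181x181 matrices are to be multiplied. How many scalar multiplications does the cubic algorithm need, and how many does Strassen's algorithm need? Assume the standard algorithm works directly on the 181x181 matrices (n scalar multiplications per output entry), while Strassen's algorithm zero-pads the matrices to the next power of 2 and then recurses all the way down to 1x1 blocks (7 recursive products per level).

Matrix multiplication for 181x181 matrices:

Strassen's algorithm requires power-of-2 dimensions. Pad 181x181 to 256x256 (next power of 2).

Standard algorithm: 181^3 = 5929741 multiplications
Strassen's algorithm: 7^(log2(256)) = 7^8 = 5764801 multiplications
Savings: 5929741 - 5764801 = 164940 multiplications

Standard: 5929741 multiplications (181^3). Strassen: 5764801 multiplications (7^8, after padding to 256x256). Strassen reduces 8 recursive multiplications to 7 at each level.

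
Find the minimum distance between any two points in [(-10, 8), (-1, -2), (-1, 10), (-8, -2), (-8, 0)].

Computing all pairwise distances among 5 points:

d((-10, 8), (-1, -2)) = 13.4536
d((-10, 8), (-1, 10)) = 9.2195
d((-10, 8), (-8, -2)) = 10.198
d((-10, 8), (-8, 0)) = 8.2462
d((-1, -2), (-1, 10)) = 12.0
d((-1, -2), (-8, -2)) = 7.0
d((-1, -2), (-8, 0)) = 7.2801
d((-1, 10), (-8, -2)) = 13.8924
d((-1, 10), (-8, 0)) = 12.2066
d((-8, -2), (-8, 0)) = 2.0 <-- minimum

Closest pair: (-8, -2) and (-8, 0) with distance 2.0

The closest pair is (-8, -2) and (-8, 0) with Euclidean distance 2.0. For 5 points, brute-force pairwise comparison is shown above. For large n, the divide-and-conquer algorithm (sort by x, recurse on halves, check the dividing strip) achieves O(n log n).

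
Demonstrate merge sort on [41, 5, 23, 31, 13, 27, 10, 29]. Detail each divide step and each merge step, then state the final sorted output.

Merge sort trace:

Split: [41, 5, 23, 31, 13, 27, 10, 29] -> [41, 5, 23, 31] and [13, 27, 10, 29]
  Split: [41, 5, 23, 31] -> [41, 5] and [23, 31]
    Split: [41, 5] -> [41] and [5]
    Merge: [41] + [5] -> [5, 41]
    Split: [23, 31] -> [23] and [31]
    Merge: [23] + [31] -> [23, 31]
  Merge: [5, 41] + [23, 31] -> [5, 23, 31, 41]
  Split: [13, 27, 10, 29] -> [13, 27] and [10, 29]
    Split: [13, 27] -> [13] and [27]
    Merge: [13] + [27] -> [13, 27]
    Split: [10, 29] -> [10] and [29]
    Merge: [10] + [29] -> [10, 29]
  Merge: [13, 27] + [10, 29] -> [10, 13, 27, 29]
Merge: [5, 23, 31, 41] + [10, 13, 27, 29] -> [5, 10, 13, 23, 27, 29, 31, 41]

Final sorted array: [5, 10, 13, 23, 27, 29, 31, 41]

The merge sort proceeds by recursively splitting the array and merging sorted halves.
After all merges, the sorted array is [5, 10, 13, 23, 27, 29, 31, 41].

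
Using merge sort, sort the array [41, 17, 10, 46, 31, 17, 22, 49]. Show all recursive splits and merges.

Merge sort trace:

Split: [41, 17, 10, 46, 31, 17, 22, 49] -> [41, 17, 10, 46] and [31, 17, 22, 49]
  Split: [41, 17, 10, 46] -> [41, 17] and [10, 46]
    Split: [41, 17] -> [41] and [17]
    Merge: [41] + [17] -> [17, 41]
    Split: [10, 46] -> [10] and [46]
    Merge: [10] + [46] -> [10, 46]
  Merge: [17, 41] + [10, 46] -> [10, 17, 41, 46]
  Split: [31, 17, 22, 49] -> [31, 17] and [22, 49]
    Split: [31, 17] -> [31] and [17]
    Merge: [31] + [17] -> [17, 31]
    Split: [22, 49] -> [22] and [49]
    Merge: [22] + [49] -> [22, 49]
  Merge: [17, 31] + [22, 49] -> [17, 22, 31, 49]
Merge: [10, 17, 41, 46] + [17, 22, 31, 49] -> [10, 17, 17, 22, 31, 41, 46, 49]

Final sorted array: [10, 17, 17, 22, 31, 41, 46, 49]

The merge sort proceeds by recursively splitting the array and merging sorted halves.
After all merges, the sorted array is [10, 17, 17, 22, 31, 41, 46, 49].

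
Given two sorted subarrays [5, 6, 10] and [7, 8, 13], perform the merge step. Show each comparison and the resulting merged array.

Merging process:

Compare 5 vs 7: take 5 from left. Merged: [5]
Compare 6 vs 7: take 6 from left. Merged: [5, 6]
Compare 10 vs 7: take 7 from right. Merged: [5, 6, 7]
Compare 10 vs 8: take 8 from right. Merged: [5, 6, 7, 8]
Compare 10 vs 13: take 10 from left. Merged: [5, 6, 7, 8, 10]
Append remaining from right: [13]. Merged: [5, 6, 7, 8, 10, 13]

Final merged array: [5, 6, 7, 8, 10, 13]
Total comparisons: 5

The merged array is [5, 6, 7, 8, 10, 13], requiring 5 comparisons. The merge step runs in O(n) time where n is the total number of elements.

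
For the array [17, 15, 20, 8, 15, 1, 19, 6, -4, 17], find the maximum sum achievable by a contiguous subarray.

Using Kadane's algorithm on [17, 15, 20, 8, 15, 1, 19, 6, -4, 17]:

Scanning through the array:
Position 1 (value 15): max_ending_here = 32, max_so_far = 32
Position 2 (value 20): max_ending_here = 52, max_so_far = 52
Position 3 (value 8): max_ending_here = 60, max_so_far = 60
Position 4 (value 15): max_ending_here = 75, max_so_far = 75
Position 5 (value 1): max_ending_here = 76, max_so_far = 76
Position 6 (value 19): max_ending_here = 95, max_so_far = 95
Position 7 (value 6): max_ending_here = 101, max_so_far = 101
Position 8 (value -4): max_ending_here = 97, max_so_far = 101
Position 9 (value 17): max_ending_here = 114, max_so_far = 114

Maximum subarray: [17, 15, 20, 8, 15, 1, 19, 6, -4, 17]
Maximum sum: 114

The maximum subarray is [17, 15, 20, 8, 15, 1, 19, 6, -4, 17] with sum 114. This subarray runs from index 0 to index 9.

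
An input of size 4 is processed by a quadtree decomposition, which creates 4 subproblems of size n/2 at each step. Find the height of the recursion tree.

For divide and conquer with division factor 2:

Problem sizes at each level:
Level 0: 4
Level 1: 2
Level 2: 1

The root is level 0 and the size-1 base case is level 2 (the tree spans levels 0 through 2, i.e. 3 levels counting the root), so the depth is the number of divisions: log_2(4) = 2

The recursion tree depth is log_2(4) = 2. At each level, the problem size is divided by 2, so it takes 2 divisions to reduce to a base case of size 1. The algorithm makes 4 recursive calls at each level.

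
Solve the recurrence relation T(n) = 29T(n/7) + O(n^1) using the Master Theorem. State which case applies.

Master Theorem for T(n) = 29T(n/7) + O(n^1):

a = 29, b = 7, c = 1
log_b(a) = log_7(29) = 1.7304

Case 1: c = 1 < log_7(29) = 1.7304
T(n) = O(n^(log_7 29))

For T(n) = 29T(n/7) + O(n^1): log_7(29) = 1.7304. This is Case 1 of the Master Theorem (c < log_b(a), work dominated by leaves), giving O(n^(log_7 29)).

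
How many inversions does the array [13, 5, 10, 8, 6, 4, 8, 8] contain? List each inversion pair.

Finding inversions in [13, 5, 10, 8, 6, 4, 8, 8]:

(0, 1): arr[0]=13 > arr[1]=5
(0, 2): arr[0]=13 > arr[2]=10
(0, 3): arr[0]=13 > arr[3]=8
(0, 4): arr[0]=13 > arr[4]=6
(0, 5): arr[0]=13 > arr[5]=4
(0, 6): arr[0]=13 > arr[6]=8
(0, 7): arr[0]=13 > arr[7]=8
(1, 5): arr[1]=5 > arr[5]=4
(2, 3): arr[2]=10 > arr[3]=8
(2, 4): arr[2]=10 > arr[4]=6
(2, 5): arr[2]=10 > arr[5]=4
(2, 6): arr[2]=10 > arr[6]=8
(2, 7): arr[2]=10 > arr[7]=8
(3, 4): arr[3]=8 > arr[4]=6
(3, 5): arr[3]=8 > arr[5]=4
(4, 5): arr[4]=6 > arr[5]=4

Total inversions: 16

The array has 16 inversion(s): (0,1), (0,2), (0,3), (0,4), (0,5), (0,6), (0,7), (1,5), (2,3), (2,4), (2,5), (2,6), (2,7), (3,4), (3,5), (4,5). Each pair (i,j) satisfies i < j and arr[i] > arr[j].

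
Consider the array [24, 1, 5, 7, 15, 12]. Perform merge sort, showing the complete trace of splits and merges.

Merge sort trace:

Split: [24, 1, 5, 7, 15, 12] -> [24, 1, 5] and [7, 15, 12]
  Split: [24, 1, 5] -> [24] and [1, 5]
    Split: [1, 5] -> [1] and [5]
    Merge: [1] + [5] -> [1, 5]
  Merge: [24] + [1, 5] -> [1, 5, 24]
  Split: [7, 15, 12] -> [7] and [15, 12]
    Split: [15, 12] -> [15] and [12]
    Merge: [15] + [12] -> [12, 15]
  Merge: [7] + [12, 15] -> [7, 12, 15]
Merge: [1, 5, 24] + [7, 12, 15] -> [1, 5, 7, 12, 15, 24]

Final sorted array: [1, 5, 7, 12, 15, 24]

The merge sort proceeds by recursively splitting the array and merging sorted halves.
After all merges, the sorted array is [1, 5, 7, 12, 15, 24].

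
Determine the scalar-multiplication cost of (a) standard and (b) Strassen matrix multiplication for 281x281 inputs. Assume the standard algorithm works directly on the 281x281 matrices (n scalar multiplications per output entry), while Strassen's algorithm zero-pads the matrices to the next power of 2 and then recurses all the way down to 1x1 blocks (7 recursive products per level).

Matrix multiplication for 281x281 matrices:

Strassen's algorithm requires power-of-2 dimensions. Pad 281x281 to 512x512 (next power of 2).

Standard algorithm: 281^3 = 22188041 multiplications
Strassen's algorithm: 7^(log2(512)) = 7^9 = 40353607 multiplications
Difference: 22188041 - 40353607 = -18165566 (Strassen uses MORE here due to padding overhead — for small or just-over-power-of-2 n, padding can outweigh the per-level savings)

Standard: 22188041 multiplications (281^3). Strassen: 40353607 multiplications (7^9, after padding to 512x512). Strassen reduces 8 recursive multiplications to 7 at each level.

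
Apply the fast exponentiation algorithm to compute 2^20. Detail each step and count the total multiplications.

Computing 2^20 by squaring (build up from 2^1; each line after the first costs one multiplication):

2^1 = 2
2^2 = (2^1)^2 = 2^2 = 4
2^4 = (2^2)^2 = 4^2 = 16
2^5 = 2 * 2^4 = 2 * 16 = 32
2^10 = (2^5)^2 = 32^2 = 1024
2^20 = (2^10)^2 = 1024^2 = 1048576

Result: 1048576
Multiplications needed: 5 (5 lines after 2^1)

2^20 = 1048576. Using exponentiation by squaring, this requires 5 multiplications. The key idea: if the exponent is even, square the half-power; if odd, multiply by the base once.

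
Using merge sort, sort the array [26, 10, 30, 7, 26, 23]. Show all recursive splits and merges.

Merge sort trace:

Split: [26, 10, 30, 7, 26, 23] -> [26, 10, 30] and [7, 26, 23]
  Split: [26, 10, 30] -> [26] and [10, 30]
    Split: [10, 30] -> [10] and [30]
    Merge: [10] + [30] -> [10, 30]
  Merge: [26] + [10, 30] -> [10, 26, 30]
  Split: [7, 26, 23] -> [7] and [26, 23]
    Split: [26, 23] -> [26] and [23]
    Merge: [26] + [23] -> [23, 26]
  Merge: [7] + [23, 26] -> [7, 23, 26]
Merge: [10, 26, 30] + [7, 23, 26] -> [7, 10, 23, 26, 26, 30]

Final sorted array: [7, 10, 23, 26, 26, 30]

The merge sort proceeds by recursively splitting the array and merging sorted halves.
After all merges, the sorted array is [7, 10, 23, 26, 26, 30].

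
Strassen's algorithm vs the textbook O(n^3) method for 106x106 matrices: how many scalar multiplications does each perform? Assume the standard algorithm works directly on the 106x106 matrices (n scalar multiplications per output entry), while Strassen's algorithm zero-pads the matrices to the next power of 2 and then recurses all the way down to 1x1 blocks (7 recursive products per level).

Matrix multiplication for 106x106 matrices:

Strassen's algorithm requires power-of-2 dimensions. Pad 106x106 to 128x128 (next power of 2).

Standard algorithm: 106^3 = 1191016 multiplications
Strassen's algorithm: 7^(log2(128)) = 7^7 = 823543 multiplications
Savings: 1191016 - 823543 = 367473 multiplications

Standard: 1191016 multiplications (106^3). Strassen: 823543 multiplications (7^7, after padding to 128x128). Strassen reduces 8 recursive multiplications to 7 at each level.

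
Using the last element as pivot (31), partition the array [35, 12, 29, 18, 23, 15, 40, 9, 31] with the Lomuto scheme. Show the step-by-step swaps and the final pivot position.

Lomuto partition with pivot = 31:

Initial array: [35, 12, 29, 18, 23, 15, 40, 9, 31]

arr[0]=35 > 31: no swap
arr[1]=12 <= 31: swap with position 0, array becomes [12, 35, 29, 18, 23, 15, 40, 9, 31]
arr[2]=29 <= 31: swap with position 1, array becomes [12, 29, 35, 18, 23, 15, 40, 9, 31]
arr[3]=18 <= 31: swap with position 2, array becomes [12, 29, 18, 35, 23, 15, 40, 9, 31]
arr[4]=23 <= 31: swap with position 3, array becomes [12, 29, 18, 23, 35, 15, 40, 9, 31]
arr[5]=15 <= 31: swap with position 4, array becomes [12, 29, 18, 23, 15, 35, 40, 9, 31]
arr[6]=40 > 31: no swap
arr[7]=9 <= 31: swap with position 5, array becomes [12, 29, 18, 23, 15, 9, 40, 35, 31]

Place pivot at position 6: [12, 29, 18, 23, 15, 9, 31, 35, 40]
Pivot position: 6

After partitioning with pivot 31, the array becomes [12, 29, 18, 23, 15, 9, 31, 35, 40]. The pivot is placed at index 6. All elements to the left of the pivot are <= 31, and all elements to the right are > 31.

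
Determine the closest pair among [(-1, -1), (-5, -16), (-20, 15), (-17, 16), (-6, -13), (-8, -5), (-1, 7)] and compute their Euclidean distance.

Computing all pairwise distances among 7 points:

d((-1, -1), (-5, -16)) = 15.5242
d((-1, -1), (-20, 15)) = 24.8395
d((-1, -1), (-17, 16)) = 23.3452
d((-1, -1), (-6, -13)) = 13.0
d((-1, -1), (-8, -5)) = 8.0623
d((-1, -1), (-1, 7)) = 8.0
d((-5, -16), (-20, 15)) = 34.4384
d((-5, -16), (-17, 16)) = 34.176
d((-5, -16), (-6, -13)) = 3.1623 <-- minimum
d((-5, -16), (-8, -5)) = 11.4018
d((-5, -16), (-1, 7)) = 23.3452
d((-20, 15), (-17, 16)) = 3.1623 <-- minimum
d((-20, 15), (-6, -13)) = 31.305
d((-20, 15), (-8, -5)) = 23.3238
d((-20, 15), (-1, 7)) = 20.6155
d((-17, 16), (-6, -13)) = 31.0161
d((-17, 16), (-8, -5)) = 22.8473
d((-17, 16), (-1, 7)) = 18.3576
d((-6, -13), (-8, -5)) = 8.2462
d((-6, -13), (-1, 7)) = 20.6155
d((-8, -5), (-1, 7)) = 13.8924

Minimum distance: 3.1623 (tie among 2 pairs: (-5, -16) and (-6, -13); (-20, 15) and (-17, 16))

The minimum Euclidean distance is 3.1623. There is a tie: 2 pairs achieve this minimum — (-5, -16) and (-6, -13); (-20, 15) and (-17, 16). Any of these is a valid closest pair. For 7 points, brute-force pairwise comparison is shown above. For large n, the divide-and-conquer algorithm (sort by x, recurse on halves, check the dividing strip) achieves O(n log n).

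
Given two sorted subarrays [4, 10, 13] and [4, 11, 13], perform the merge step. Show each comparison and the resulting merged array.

Merging process:

Compare 4 vs 4: take 4 from left. Merged: [4]
Compare 10 vs 4: take 4 from right. Merged: [4, 4]
Compare 10 vs 11: take 10 from left. Merged: [4, 4, 10]
Compare 13 vs 11: take 11 from right. Merged: [4, 4, 10, 11]
Compare 13 vs 13: take 13 from left. Merged: [4, 4, 10, 11, 13]
Append remaining from right: [13]. Merged: [4, 4, 10, 11, 13, 13]

Final merged array: [4, 4, 10, 11, 13, 13]
Total comparisons: 5

The merged array is [4, 4, 10, 11, 13, 13], requiring 5 comparisons. The merge step runs in O(n) time where n is the total number of elements.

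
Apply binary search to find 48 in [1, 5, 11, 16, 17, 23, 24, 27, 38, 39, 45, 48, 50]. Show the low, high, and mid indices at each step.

Binary search for 48 in [1, 5, 11, 16, 17, 23, 24, 27, 38, 39, 45, 48, 50]:

lo=0, hi=12, mid=6, arr[mid]=24 -> 24 < 48, search right half
lo=7, hi=12, mid=9, arr[mid]=39 -> 39 < 48, search right half
lo=10, hi=12, mid=11, arr[mid]=48 -> Found target at index 11!

Binary search finds 48 at index 11 after 3 comparisons. The search repeatedly halves the search space by comparing with the middle element.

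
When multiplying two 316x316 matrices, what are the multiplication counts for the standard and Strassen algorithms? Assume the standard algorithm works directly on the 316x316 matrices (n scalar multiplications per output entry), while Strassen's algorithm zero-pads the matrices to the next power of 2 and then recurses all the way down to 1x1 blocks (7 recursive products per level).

Matrix multiplication for 316x316 matrices:

Strassen's algorithm requires power-of-2 dimensions. Pad 316x316 to 512x512 (next power of 2).

Standard algorithm: 316^3 = 31554496 multiplications
Strassen's algorithm: 7^(log2(512)) = 7^9 = 40353607 multiplications
Difference: 31554496 - 40353607 = -8799111 (Strassen uses MORE here due to padding overhead — for small or just-over-power-of-2 n, padding can outweigh the per-level savings)

Standard: 31554496 multiplications (316^3). Strassen: 40353607 multiplications (7^9, after padding to 512x512). Strassen reduces 8 recursive multiplications to 7 at each level.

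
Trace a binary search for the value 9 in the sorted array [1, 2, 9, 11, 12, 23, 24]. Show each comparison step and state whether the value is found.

Binary search for 9 in [1, 2, 9, 11, 12, 23, 24]:

lo=0, hi=6, mid=3, arr[mid]=11 -> 11 > 9, search left half
lo=0, hi=2, mid=1, arr[mid]=2 -> 2 < 9, search right half
lo=2, hi=2, mid=2, arr[mid]=9 -> Found target at index 2!

Binary search finds 9 at index 2 after 3 comparisons. The search repeatedly halves the search space by comparing with the middle element.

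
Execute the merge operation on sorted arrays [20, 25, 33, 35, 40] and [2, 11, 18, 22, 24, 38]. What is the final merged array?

Merging process:

Compare 20 vs 2: take 2 from right. Merged: [2]
Compare 20 vs 11: take 11 from right. Merged: [2, 11]
Compare 20 vs 18: take 18 from right. Merged: [2, 11, 18]
Compare 20 vs 22: take 20 from left. Merged: [2, 11, 18, 20]
Compare 25 vs 22: take 22 from right. Merged: [2, 11, 18, 20, 22]
Compare 25 vs 24: take 24 from right. Merged: [2, 11, 18, 20, 22, 24]
Compare 25 vs 38: take 25 from left. Merged: [2, 11, 18, 20, 22, 24, 25]
Compare 33 vs 38: take 33 from left. Merged: [2, 11, 18, 20, 22, 24, 25, 33]
Compare 35 vs 38: take 35 from left. Merged: [2, 11, 18, 20, 22, 24, 25, 33, 35]
Compare 40 vs 38: take 38 from right. Merged: [2, 11, 18, 20, 22, 24, 25, 33, 35, 38]
Append remaining from left: [40]. Merged: [2, 11, 18, 20, 22, 24, 25, 33, 35, 38, 40]

Final merged array: [2, 11, 18, 20, 22, 24, 25, 33, 35, 38, 40]
Total comparisons: 10

The merged array is [2, 11, 18, 20, 22, 24, 25, 33, 35, 38, 40], requiring 10 comparisons. The merge step runs in O(n) time where n is the total number of elements.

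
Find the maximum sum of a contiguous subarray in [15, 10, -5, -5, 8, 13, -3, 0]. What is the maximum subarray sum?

Using Kadane's algorithm on [15, 10, -5, -5, 8, 13, -3, 0]:

Scanning through the array:
Position 1 (value 10): max_ending_here = 25, max_so_far = 25
Position 2 (value -5): max_ending_here = 20, max_so_far = 25
Position 3 (value -5): max_ending_here = 15, max_so_far = 25
Position 4 (value 8): max_ending_here = 23, max_so_far = 25
Position 5 (value 13): max_ending_here = 36, max_so_far = 36
Position 6 (value -3): max_ending_here = 33, max_so_far = 36
Position 7 (value 0): max_ending_here = 33, max_so_far = 36

Maximum subarray: [15, 10, -5, -5, 8, 13]
Maximum sum: 36

The maximum subarray is [15, 10, -5, -5, 8, 13] with sum 36. This subarray runs from index 0 to index 5.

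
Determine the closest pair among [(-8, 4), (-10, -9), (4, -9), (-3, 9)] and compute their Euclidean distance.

Computing all pairwise distances among 4 points:

d((-8, 4), (-10, -9)) = 13.1529
d((-8, 4), (4, -9)) = 17.6918
d((-8, 4), (-3, 9)) = 7.0711 <-- minimum
d((-10, -9), (4, -9)) = 14.0
d((-10, -9), (-3, 9)) = 19.3132
d((4, -9), (-3, 9)) = 19.3132

Closest pair: (-8, 4) and (-3, 9) with distance 7.0711

The closest pair is (-8, 4) and (-3, 9) with Euclidean distance 7.0711. For 4 points, brute-force pairwise comparison is shown above. For large n, the divide-and-conquer algorithm (sort by x, recurse on halves, check the dividing strip) achieves O(n log n).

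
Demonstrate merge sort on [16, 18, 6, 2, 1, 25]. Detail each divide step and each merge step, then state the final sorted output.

Merge sort trace:

Split: [16, 18, 6, 2, 1, 25] -> [16, 18, 6] and [2, 1, 25]
  Split: [16, 18, 6] -> [16] and [18, 6]
    Split: [18, 6] -> [18] and [6]
    Merge: [18] + [6] -> [6, 18]
  Merge: [16] + [6, 18] -> [6, 16, 18]
  Split: [2, 1, 25] -> [2] and [1, 25]
    Split: [1, 25] -> [1] and [25]
    Merge: [1] + [25] -> [1, 25]
  Merge: [2] + [1, 25] -> [1, 2, 25]
Merge: [6, 16, 18] + [1, 2, 25] -> [1, 2, 6, 16, 18, 25]

Final sorted array: [1, 2, 6, 16, 18, 25]

The merge sort proceeds by recursively splitting the array and merging sorted halves.
After all merges, the sorted array is [1, 2, 6, 16, 18, 25].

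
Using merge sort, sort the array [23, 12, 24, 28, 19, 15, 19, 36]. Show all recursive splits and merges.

Merge sort trace:

Split: [23, 12, 24, 28, 19, 15, 19, 36] -> [23, 12, 24, 28] and [19, 15, 19, 36]
  Split: [23, 12, 24, 28] -> [23, 12] and [24, 28]
    Split: [23, 12] -> [23] and [12]
    Merge: [23] + [12] -> [12, 23]
    Split: [24, 28] -> [24] and [28]
    Merge: [24] + [28] -> [24, 28]
  Merge: [12, 23] + [24, 28] -> [12, 23, 24, 28]
  Split: [19, 15, 19, 36] -> [19, 15] and [19, 36]
    Split: [19, 15] -> [19] and [15]
    Merge: [19] + [15] -> [15, 19]
    Split: [19, 36] -> [19] and [36]
    Merge: [19] + [36] -> [19, 36]
  Merge: [15, 19] + [19, 36] -> [15, 19, 19, 36]
Merge: [12, 23, 24, 28] + [15, 19, 19, 36] -> [12, 15, 19, 19, 23, 24, 28, 36]

Final sorted array: [12, 15, 19, 19, 23, 24, 28, 36]

The merge sort proceeds by recursively splitting the array and merging sorted halves.
After all merges, the sorted array is [12, 15, 19, 19, 23, 24, 28, 36].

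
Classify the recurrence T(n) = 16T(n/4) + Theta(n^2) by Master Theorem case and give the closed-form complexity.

Master Theorem for T(n) = 16T(n/4) + O(n^2):

a = 16, b = 4, c = 2
log_b(a) = log_4(16) = 2.0000

Case 2: c = 2 = log_4(16) = 2.0000
T(n) = O(n^2 log n) = O(n^2 log n)

For T(n) = 16T(n/4) + O(n^2): log_4(16) = 2.0000. This is Case 2 of the Master Theorem (c = log_b(a), equal work at all levels), giving O(n^2 log n).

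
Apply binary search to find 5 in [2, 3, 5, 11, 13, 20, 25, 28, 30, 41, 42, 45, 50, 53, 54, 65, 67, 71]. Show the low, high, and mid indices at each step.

Binary search for 5 in [2, 3, 5, 11, 13, 20, 25, 28, 30, 41, 42, 45, 50, 53, 54, 65, 67, 71]:

lo=0, hi=17, mid=8, arr[mid]=30 -> 30 > 5, search left half
lo=0, hi=7, mid=3, arr[mid]=11 -> 11 > 5, search left half
lo=0, hi=2, mid=1, arr[mid]=3 -> 3 < 5, search right half
lo=2, hi=2, mid=2, arr[mid]=5 -> Found target at index 2!

Binary search finds 5 at index 2 after 4 comparisons. The search repeatedly halves the search space by comparing with the middle element.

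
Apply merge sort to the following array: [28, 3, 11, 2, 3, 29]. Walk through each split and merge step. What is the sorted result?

Merge sort trace:

Split: [28, 3, 11, 2, 3, 29] -> [28, 3, 11] and [2, 3, 29]
  Split: [28, 3, 11] -> [28] and [3, 11]
    Split: [3, 11] -> [3] and [11]
    Merge: [3] + [11] -> [3, 11]
  Merge: [28] + [3, 11] -> [3, 11, 28]
  Split: [2, 3, 29] -> [2] and [3, 29]
    Split: [3, 29] -> [3] and [29]
    Merge: [3] + [29] -> [3, 29]
  Merge: [2] + [3, 29] -> [2, 3, 29]
Merge: [3, 11, 28] + [2, 3, 29] -> [2, 3, 3, 11, 28, 29]

Final sorted array: [2, 3, 3, 11, 28, 29]

The merge sort proceeds by recursively splitting the array and merging sorted halves.
After all merges, the sorted array is [2, 3, 3, 11, 28, 29].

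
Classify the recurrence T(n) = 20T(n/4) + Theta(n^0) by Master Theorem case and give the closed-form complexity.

Master Theorem for T(n) = 20T(n/4) + O(n^0):

a = 20, b = 4, c = 0
log_b(a) = log_4(20) = 2.1610

Case 1: c = 0 < log_4(20) = 2.1610
T(n) = O(n^(log_4 20))

For T(n) = 20T(n/4) + O(n^0): log_4(20) = 2.1610. This is Case 1 of the Master Theorem (c < log_b(a), work dominated by leaves), giving O(n^(log_4 20)).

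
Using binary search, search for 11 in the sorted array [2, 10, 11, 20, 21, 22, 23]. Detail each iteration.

Binary search for 11 in [2, 10, 11, 20, 21, 22, 23]:

lo=0, hi=6, mid=3, arr[mid]=20 -> 20 > 11, search left half
lo=0, hi=2, mid=1, arr[mid]=10 -> 10 < 11, search right half
lo=2, hi=2, mid=2, arr[mid]=11 -> Found target at index 2!

Binary search finds 11 at index 2 after 3 comparisons. The search repeatedly halves the search space by comparing with the middle element.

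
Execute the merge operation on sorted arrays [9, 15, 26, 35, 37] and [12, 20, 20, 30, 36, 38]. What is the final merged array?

Merging process:

Compare 9 vs 12: take 9 from left. Merged: [9]
Compare 15 vs 12: take 12 from right. Merged: [9, 12]
Compare 15 vs 20: take 15 from left. Merged: [9, 12, 15]
Compare 26 vs 20: take 20 from right. Merged: [9, 12, 15, 20]
Compare 26 vs 20: take 20 from right. Merged: [9, 12, 15, 20, 20]
Compare 26 vs 30: take 26 from left. Merged: [9, 12, 15, 20, 20, 26]
Compare 35 vs 30: take 30 from right. Merged: [9, 12, 15, 20, 20, 26, 30]
Compare 35 vs 36: take 35 from left. Merged: [9, 12, 15, 20, 20, 26, 30, 35]
Compare 37 vs 36: take 36 from right. Merged: [9, 12, 15, 20, 20, 26, 30, 35, 36]
Compare 37 vs 38: take 37 from left. Merged: [9, 12, 15, 20, 20, 26, 30, 35, 36, 37]
Append remaining from right: [38]. Merged: [9, 12, 15, 20, 20, 26, 30, 35, 36, 37, 38]

Final merged array: [9, 12, 15, 20, 20, 26, 30, 35, 36, 37, 38]
Total comparisons: 10

The merged array is [9, 12, 15, 20, 20, 26, 30, 35, 36, 37, 38], requiring 10 comparisons. The merge step runs in O(n) time where n is the total number of elements.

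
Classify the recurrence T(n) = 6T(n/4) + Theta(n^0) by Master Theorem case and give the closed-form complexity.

Master Theorem for T(n) = 6T(n/4) + O(n^0):

a = 6, b = 4, c = 0
log_b(a) = log_4(6) = 1.2925

Case 1: c = 0 < log_4(6) = 1.2925
T(n) = O(n^(log_4 6))

For T(n) = 6T(n/4) + O(n^0): log_4(6) = 1.2925. This is Case 1 of the Master Theorem (c < log_b(a), work dominated by leaves), giving O(n^(log_4 6)).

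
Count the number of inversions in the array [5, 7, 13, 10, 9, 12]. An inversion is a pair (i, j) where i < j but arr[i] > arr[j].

Finding inversions in [5, 7, 13, 10, 9, 12]:

(2, 3): arr[2]=13 > arr[3]=10
(2, 4): arr[2]=13 > arr[4]=9
(2, 5): arr[2]=13 > arr[5]=12
(3, 4): arr[3]=10 > arr[4]=9

Total inversions: 4

The array has 4 inversion(s): (2,3), (2,4), (2,5), (3,4). Each pair (i,j) satisfies i < j and arr[i] > arr[j].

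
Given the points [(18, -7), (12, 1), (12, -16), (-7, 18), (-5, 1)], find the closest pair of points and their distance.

Computing all pairwise distances among 5 points:

d((18, -7), (12, 1)) = 10.0 <-- minimum
d((18, -7), (12, -16)) = 10.8167
d((18, -7), (-7, 18)) = 35.3553
d((18, -7), (-5, 1)) = 24.3516
d((12, 1), (12, -16)) = 17.0
d((12, 1), (-7, 18)) = 25.4951
d((12, 1), (-5, 1)) = 17.0
d((12, -16), (-7, 18)) = 38.9487
d((12, -16), (-5, 1)) = 24.0416
d((-7, 18), (-5, 1)) = 17.1172

Closest pair: (18, -7) and (12, 1) with distance 10.0

The closest pair is (18, -7) and (12, 1) with Euclidean distance 10.0. For 5 points, brute-force pairwise comparison is shown above. For large n, the divide-and-conquer algorithm (sort by x, recurse on halves, check the dividing strip) achieves O(n log n).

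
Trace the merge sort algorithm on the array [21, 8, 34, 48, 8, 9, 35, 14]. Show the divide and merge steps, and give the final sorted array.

Merge sort trace:

Split: [21, 8, 34, 48, 8, 9, 35, 14] -> [21, 8, 34, 48] and [8, 9, 35, 14]
  Split: [21, 8, 34, 48] -> [21, 8] and [34, 48]
    Split: [21, 8] -> [21] and [8]
    Merge: [21] + [8] -> [8, 21]
    Split: [34, 48] -> [34] and [48]
    Merge: [34] + [48] -> [34, 48]
  Merge: [8, 21] + [34, 48] -> [8, 21, 34, 48]
  Split: [8, 9, 35, 14] -> [8, 9] and [35, 14]
    Split: [8, 9] -> [8] and [9]
    Merge: [8] + [9] -> [8, 9]
    Split: [35, 14] -> [35] and [14]
    Merge: [35] + [14] -> [14, 35]
  Merge: [8, 9] + [14, 35] -> [8, 9, 14, 35]
Merge: [8, 21, 34, 48] + [8, 9, 14, 35] -> [8, 8, 9, 14, 21, 34, 35, 48]

Final sorted array: [8, 8, 9, 14, 21, 34, 35, 48]

The merge sort proceeds by recursively splitting the array and merging sorted halves.
After all merges, the sorted array is [8, 8, 9, 14, 21, 34, 35, 48].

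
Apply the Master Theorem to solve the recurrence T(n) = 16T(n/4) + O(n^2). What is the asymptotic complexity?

Master Theorem for T(n) = 16T(n/4) + O(n^2):

a = 16, b = 4, c = 2
log_b(a) = log_4(16) = 2.0000

Case 2: c = 2 = log_4(16) = 2.0000
T(n) = O(n^2 log n) = O(n^2 log n)

For T(n) = 16T(n/4) + O(n^2): log_4(16) = 2.0000. This is Case 2 of the Master Theorem (c = log_b(a), equal work at all levels), giving O(n^2 log n).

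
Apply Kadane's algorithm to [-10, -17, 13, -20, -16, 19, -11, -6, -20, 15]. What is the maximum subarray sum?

Using Kadane's algorithm on [-10, -17, 13, -20, -16, 19, -11, -6, -20, 15]:

Scanning through the array:
Position 1 (value -17): max_ending_here = -17, max_so_far = -10
Position 2 (value 13): max_ending_here = 13, max_so_far = 13
Position 3 (value -20): max_ending_here = -7, max_so_far = 13
Position 4 (value -16): max_ending_here = -16, max_so_far = 13
Position 5 (value 19): max_ending_here = 19, max_so_far = 19
Position 6 (value -11): max_ending_here = 8, max_so_far = 19
Position 7 (value -6): max_ending_here = 2, max_so_far = 19
Position 8 (value -20): max_ending_here = -18, max_so_far = 19
Position 9 (value 15): max_ending_here = 15, max_so_far = 19

Maximum subarray: [19]
Maximum sum: 19

The maximum subarray is [19] with sum 19. This subarray runs from index 5 to index 5.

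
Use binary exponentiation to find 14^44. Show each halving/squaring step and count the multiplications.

Computing 14^44 by squaring (build up from 14^1; each line after the first costs one multiplication):

14^1 = 14
14^2 = (14^1)^2 = 14^2 = 196
14^4 = (14^2)^2 = 196^2 = 38416
14^5 = 14 * 14^4 = 14 * 38416 = 537824
14^10 = (14^5)^2 = 537824^2 = 289254654976
14^11 = 14 * 14^10 = 14 * 289254654976 = 4049565169664
14^22 = (14^11)^2 = 4049565169664^2 = 16398978063355821105872896
14^44 = (14^22)^2 = 16398978063355821105872896^2 = 268926481522425436988250652599945506664302107426816

Result: 268926481522425436988250652599945506664302107426816
Multiplications needed: 7 (7 lines after 14^1)

14^44 = 268926481522425436988250652599945506664302107426816. Using exponentiation by squaring, this requires 7 multiplications. The key idea: if the exponent is even, square the half-power; if odd, multiply by the base once.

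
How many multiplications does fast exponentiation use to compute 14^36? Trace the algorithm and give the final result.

Computing 14^36 by squaring (build up from 14^1; each line after the first costs one multiplication):

14^1 = 14
14^2 = (14^1)^2 = 14^2 = 196
14^4 = (14^2)^2 = 196^2 = 38416
14^8 = (14^4)^2 = 38416^2 = 1475789056
14^9 = 14 * 14^8 = 14 * 1475789056 = 20661046784
14^18 = (14^9)^2 = 20661046784^2 = 426878854210636742656
14^36 = (14^18)^2 = 426878854210636742656^2 = 182225556172186058674940229804729969934336

Result: 182225556172186058674940229804729969934336
Multiplications needed: 6 (6 lines after 14^1)

14^36 = 182225556172186058674940229804729969934336. Using exponentiation by squaring, this requires 6 multiplications. The key idea: if the exponent is even, square the half-power; if odd, multiply by the base once.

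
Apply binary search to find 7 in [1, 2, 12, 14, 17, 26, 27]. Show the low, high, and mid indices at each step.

Binary search for 7 in [1, 2, 12, 14, 17, 26, 27]:

lo=0, hi=6, mid=3, arr[mid]=14 -> 14 > 7, search left half
lo=0, hi=2, mid=1, arr[mid]=2 -> 2 < 7, search right half
lo=2, hi=2, mid=2, arr[mid]=12 -> 12 > 7, search left half
lo=2 > hi=1, target 7 not found

Binary search determines that 7 is not in the array after 3 comparisons. The search space was exhausted without finding the target.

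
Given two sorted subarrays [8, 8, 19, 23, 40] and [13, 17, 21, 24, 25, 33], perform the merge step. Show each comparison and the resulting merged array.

Merging process:

Compare 8 vs 13: take 8 from left. Merged: [8]
Compare 8 vs 13: take 8 from left. Merged: [8, 8]
Compare 19 vs 13: take 13 from right. Merged: [8, 8, 13]
Compare 19 vs 17: take 17 from right. Merged: [8, 8, 13, 17]
Compare 19 vs 21: take 19 from left. Merged: [8, 8, 13, 17, 19]
Compare 23 vs 21: take 21 from right. Merged: [8, 8, 13, 17, 19, 21]
Compare 23 vs 24: take 23 from left. Merged: [8, 8, 13, 17, 19, 21, 23]
Compare 40 vs 24: take 24 from right. Merged: [8, 8, 13, 17, 19, 21, 23, 24]
Compare 40 vs 25: take 25 from right. Merged: [8, 8, 13, 17, 19, 21, 23, 24, 25]
Compare 40 vs 33: take 33 from right. Merged: [8, 8, 13, 17, 19, 21, 23, 24, 25, 33]
Append remaining from left: [40]. Merged: [8, 8, 13, 17, 19, 21, 23, 24, 25, 33, 40]

Final merged array: [8, 8, 13, 17, 19, 21, 23, 24, 25, 33, 40]
Total comparisons: 10

The merged array is [8, 8, 13, 17, 19, 21, 23, 24, 25, 33, 40], requiring 10 comparisons. The merge step runs in O(n) time where n is the total number of elements.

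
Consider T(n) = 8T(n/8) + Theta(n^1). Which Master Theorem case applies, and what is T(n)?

Master Theorem for T(n) = 8T(n/8) + O(n^1):

a = 8, b = 8, c = 1
log_b(a) = log_8(8) = 1.0000

Case 2: c = 1 = log_8(8) = 1.0000
T(n) = O(n^1 log n) = O(n log n)

For T(n) = 8T(n/8) + O(n^1): log_8(8) = 1.0000. This is Case 2 of the Master Theorem (c = log_b(a), equal work at all levels), giving O(n log n).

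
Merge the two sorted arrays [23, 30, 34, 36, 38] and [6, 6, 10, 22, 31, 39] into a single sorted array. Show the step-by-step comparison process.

Merging process:

Compare 23 vs 6: take 6 from right. Merged: [6]
Compare 23 vs 6: take 6 from right. Merged: [6, 6]
Compare 23 vs 10: take 10 from right. Merged: [6, 6, 10]
Compare 23 vs 22: take 22 from right. Merged: [6, 6, 10, 22]
Compare 23 vs 31: take 23 from left. Merged: [6, 6, 10, 22, 23]
Compare 30 vs 31: take 30 from left. Merged: [6, 6, 10, 22, 23, 30]
Compare 34 vs 31: take 31 from right. Merged: [6, 6, 10, 22, 23, 30, 31]
Compare 34 vs 39: take 34 from left. Merged: [6, 6, 10, 22, 23, 30, 31, 34]
Compare 36 vs 39: take 36 from left. Merged: [6, 6, 10, 22, 23, 30, 31, 34, 36]
Compare 38 vs 39: take 38 from left. Merged: [6, 6, 10, 22, 23, 30, 31, 34, 36, 38]
Append remaining from right: [39]. Merged: [6, 6, 10, 22, 23, 30, 31, 34, 36, 38, 39]

Final merged array: [6, 6, 10, 22, 23, 30, 31, 34, 36, 38, 39]
Total comparisons: 10

The merged array is [6, 6, 10, 22, 23, 30, 31, 34, 36, 38, 39], requiring 10 comparisons. The merge step runs in O(n) time where n is the total number of elements.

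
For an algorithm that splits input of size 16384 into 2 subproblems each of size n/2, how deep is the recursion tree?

For divide and conquer with division factor 2:

Problem sizes at each level:
Level 0: 16384
Level 1: 8192
Level 2: 4096
Level 3: 2048
Level 4: 1024
Level 5: 512
Level 6: 256
Level 7: 128
Level 8: 64
Level 9: 32
Level 10: 16
Level 11: 8
Level 12: 4
Level 13: 2
Level 14: 1

The root is level 0 and the size-1 base case is level 14 (the tree spans levels 0 through 14, i.e. 15 levels counting the root), so the depth is the number of divisions: log_2(16384) = 14

The recursion tree depth is log_2(16384) = 14. At each level, the problem size is divided by 2, so it takes 14 divisions to reduce to a base case of size 1. The algorithm makes 2 recursive calls at each level.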